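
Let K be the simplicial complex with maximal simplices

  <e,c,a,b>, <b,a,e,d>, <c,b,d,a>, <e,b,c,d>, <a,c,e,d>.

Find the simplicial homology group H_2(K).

H_2 ≅ 0.

Take the total order a < b < c < d < e on the vertex set. Then K (dimension 3) consists of the simplices:

  0-simplices (5): a, b, c, d, e
  1-simplices (10): ab, ac, ad, ae, bc, bd, be, cd, ce, de
  2-simplices (10): abc, abd, abe, acd, ace, ade, bcd, bce, bde, cde
  3-simplices (5): abcd, abce, abde, acde, bcde

so the chain groups are C_0 ≅ Z^5, C_1 ≅ Z^10, C_2 ≅ Z^10, C_3 ≅ Z^5.

∂_1: C_1 → C_0 maps an edge to its endpoints' difference, ∂[p,q] = q − p.
The 5×10 boundary matrix has rank 4 and Smith normal form diag(1,1,1,1).

Boundary ∂_2: C_2 → C_1 sends each 2-simplex [p,q,r] to [q,r] − [p,r] + [p,q]. For instance
  ∂abd = bd − ad + ab,
  ∂bde = de − be + bd.
As a 10×10 matrix over Z this has rank 6, with invariant factors (1,1,1,1,1,1).

Boundary ∂_3: C_3 → C_2 sends each 3-simplex σ to the alternating sum Σ_i (−1)^i (σ with its i-th vertex removed). For instance
  ∂abde = bde − ade + abe − abd,
  ∂bcde = cde − bde + bce − bcd.
The resulting 10×5 matrix has rank 4, and its Smith normal form has invariant factors (1,1,1,1).

Reading off H_k = ker ∂_k / im ∂_{k+1}:

  H_2: rank ker ∂_2 − rank ∂_3 = (10 − 6) − 4 = 0, and the invariant factors of ∂_3 are all 1, so H_2 ≅ 0.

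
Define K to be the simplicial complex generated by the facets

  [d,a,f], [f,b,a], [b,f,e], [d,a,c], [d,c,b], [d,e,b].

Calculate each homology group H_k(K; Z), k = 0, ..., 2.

H_0 = Z,  H_1 = Z,  H_2 = 0.

K has 6 vertices, 12 edges, 6 triangles.
rank ∂_0 = 0, rank ∂_1 = 5 ⇒ b_0 = 6 − 0 − 5 = 1; all invariant factors of ∂_1 are 1 so no torsion. So H_0 = Z.
rank ∂_1 = 5, rank ∂_2 = 6 ⇒ b_1 = 12 − 5 − 6 = 1; all invariant factors of ∂_2 are 1 so no torsion. So H_1 = Z.
rank ∂_2 = 6, rank ∂_3 = 0 ⇒ b_2 = 6 − 6 − 0 = 0. So H_2 = 0.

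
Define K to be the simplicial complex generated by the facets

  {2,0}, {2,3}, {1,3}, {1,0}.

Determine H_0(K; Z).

H_0 = Z.

Take the total order 0 < 1 < 2 < 3 on the vertex set. Then K (dimension 1) consists of the simplices:

  0-simplices (4): [0], [1], [2], [3]
  1-simplices (4): [0,1], [0,2], [1,3], [2,3]

giving chain groups C_0 ≅ Z^4, C_1 ≅ Z^4.

Boundary ∂_1: C_1 → C_0 maps an edge to its endpoints' difference, ∂[p,q] = q − p. For instance
  ∂[1,3] = [3] − [1].
The 4×4 boundary matrix has rank 3 and Smith normal form diag(1,1,1).

Computing H_k = (kernel of ∂_k) / (image of ∂_{k+1}):

  H_0: rank C_0 − rank ∂_1 = 4 − 3 = 1, and the invariant factors of ∂_1 are all 1, so H_0 = Z.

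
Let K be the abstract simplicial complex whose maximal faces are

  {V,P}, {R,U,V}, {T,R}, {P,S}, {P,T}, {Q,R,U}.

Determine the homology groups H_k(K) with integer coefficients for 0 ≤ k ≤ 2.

K has 7 vertices, 9 edges, 2 triangles.
rank ∂_0 = 0, rank ∂_1 = 6 ⇒ b_0 = 7 − 0 − 6 = 1; all invariant factors of ∂_1 are 1 so no torsion. So H_0 ≅ Z.
rank ∂_1 = 6, rank ∂_2 = 2 ⇒ b_1 = 9 − 6 − 2 = 1; all invariant factors of ∂_2 are 1 so no torsion. So H_1 ≅ Z.
rank ∂_2 = 2, rank ∂_3 = 0 ⇒ b_2 = 2 − 2 − 0 = 0. So H_2 ≅ 0.

H_0 = Z,  H_1 = Z,  H_2 = 0.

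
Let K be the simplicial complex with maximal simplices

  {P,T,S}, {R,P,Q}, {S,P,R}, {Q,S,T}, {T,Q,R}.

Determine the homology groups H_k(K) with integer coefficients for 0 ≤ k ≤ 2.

H_0 ≅ Z,  H_1 ≅ Z,  H_2 = 0.

Take the total order P < Q < R < S < T on the vertex set. Then K (dimension 2) consists of the simplices:

  0-simplices (5): P, Q, R, S, T
  1-simplices (10): PQ, PR, PS, PT, QR, QS, QT, RS, RT, ST
  2-simplices (5): PQR, PRS, PST, QRT, QST

Hence C_0 ≅ Z^5, C_1 ≅ Z^10, C_2 ≅ Z^5.

Boundary ∂_1: C_1 → C_0 sends each edge [p,q] (with p < q) to q − p. For instance
  ∂QR = R − Q.
The 5×10 boundary matrix has rank 4 and Smith normal form diag(1,1,1,1).

The boundary map ∂_2: C_2 → C_1 sends each 2-simplex [p,q,r] to [q,r] − [p,r] + [p,q]. For instance
  ∂PRS = RS − PS + PR,
  ∂QST = ST − QT + QS.
The 10×5 boundary matrix has rank 5 and Smith normal form diag(1,1,1,1,1).

Computing H_k = (kernel of ∂_k) / (image of ∂_{k+1}):

  H_0: rank C_0 − rank ∂_1 = 5 − 4 = 1, and the invariant factors of ∂_1 are all 1, so H_0 = Z.
  H_1: rank ker ∂_1 − rank ∂_2 = (10 − 4) − 5 = 1, and the invariant factors of ∂_2 are all 1, so H_1 = Z.
  H_2: rank ker ∂_2 − rank ∂_3 = (5 − 5) − 0 = 0, and there is no ∂_3, so H_2 = 0.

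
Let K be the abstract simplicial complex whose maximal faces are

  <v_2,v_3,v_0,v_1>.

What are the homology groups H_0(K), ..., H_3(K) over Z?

Fix the vertex order v_0 < v_1 < v_2 < v_3 and write every simplex with vertices in increasing order. Then dim K = 3 and the simplices of K are:

  0-simplices (4): [v_0], [v_1], [v_2], [v_3]
  1-simplices (6): [v_0,v_1], [v_0,v_2], [v_0,v_3], [v_1,v_2], [v_1,v_3], [v_2,v_3]
  2-simplices (4): [v_0,v_1,v_2], [v_0,v_1,v_3], [v_0,v_2,v_3], [v_1,v_2,v_3]
  3-simplices (1): [v_0,v_1,v_2,v_3]

so the chain groups are C_0 ≅ Z^4, C_1 ≅ Z^6, C_2 ≅ Z^4, C_3 ≅ Z^1.

∂_1: C_1 → C_0 maps an edge to its endpoints' difference, ∂[p,q] = q − p. For instance
  ∂[v_0,v_2] = [v_2] − [v_0].
This gives a 4×6 integer matrix of rank 3; reducing to Smith normal form yields diagonal entries (1,1,1).

The boundary map ∂_2: C_2 → C_1 acts by ∂[p,q,r] = [q,r] − [p,r] + [p,q]. For instance
  ∂[v_0,v_2,v_3] = [v_2,v_3] − [v_0,v_3] + [v_0,v_2],
  ∂[v_0,v_1,v_3] = [v_1,v_3] − [v_0,v_3] + [v_0,v_1].
As a 6×4 matrix over Z this has rank 3, with invariant factors (1,1,1).

Boundary ∂_3: C_3 → C_2 sends each 3-simplex σ to the alternating sum Σ_i (−1)^i (σ with its i-th vertex removed). For instance
  ∂[v_0,v_1,v_2,v_3] = [v_1,v_2,v_3] − [v_0,v_2,v_3] + [v_0,v_1,v_3] − [v_0,v_1,v_2].
As a 4×1 matrix over Z this has rank 1, with invariant factors (1).

Computing H_k = (kernel of ∂_k) / (image of ∂_{k+1}):

  H_0: rank C_0 − rank ∂_1 = 4 − 3 = 1, and the invariant factors of ∂_1 are all 1, so H_0 ≅ Z.
  H_1: rank ker ∂_1 − rank ∂_2 = (6 − 3) − 3 = 0, and the invariant factors of ∂_2 are all 1, so H_1 ≅ 0.
  H_2: rank ker ∂_2 − rank ∂_3 = (4 − 3) − 1 = 0, and the invariant factors of ∂_3 are all 1, so H_2 ≅ 0.
  H_3: rank ker ∂_3 − rank ∂_4 = (1 − 1) − 0 = 0, and there is no ∂_4, so H_3 ≅ 0.

As a check, the Euler characteristic is 4 − 6 + 4 − 1 = 1, which agrees with 1 − 0 + 0 − 0 = 1.

H_0 = Z,  H_1 = 0,  H_2 = 0,  H_3 = 0.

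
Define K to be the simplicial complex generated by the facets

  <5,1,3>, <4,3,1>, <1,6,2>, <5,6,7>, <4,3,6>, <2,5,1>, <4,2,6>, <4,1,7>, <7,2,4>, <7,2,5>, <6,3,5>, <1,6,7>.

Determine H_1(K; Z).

H_1 ≅ Z/2.

K has 7 vertices, 18 edges, 12 triangles.
rank ∂_1 = 6, rank ∂_2 = 12 ⇒ b_1 = 18 − 6 − 12 = 0; ∂_2 has invariant factor(s) [2] giving torsion. So H_1 ≅ Z/2.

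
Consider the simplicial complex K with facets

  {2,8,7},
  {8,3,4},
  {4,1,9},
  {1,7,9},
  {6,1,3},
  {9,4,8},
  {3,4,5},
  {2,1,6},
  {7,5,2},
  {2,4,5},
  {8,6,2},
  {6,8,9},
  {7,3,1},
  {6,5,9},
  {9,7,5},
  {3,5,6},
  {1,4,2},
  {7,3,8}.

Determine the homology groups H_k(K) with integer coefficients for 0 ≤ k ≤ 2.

H_0 = Z,  H_1 = Z^2,  H_2 = Z.

We work with the vertex ordering 1 < 2 < 3 < 4 < 5 < 6 < 7 < 8 < 9. The simplices of K, each written with vertices in increasing order, are:

  0-simplices (9): [1], [2], [3], [4], [5], [6], [7], [8], [9]
  1-simplices (27): (27 of them)
  2-simplices (18): [1,2,4], [1,2,6], [1,3,6], [1,3,7], [1,4,9], [1,7,9], [2,4,5], [2,5,7], [2,6,8], [2,7,8], [3,4,5], [3,4,8], [3,5,6], [3,7,8], [4,8,9], [5,6,9], [5,7,9], [6,8,9]

so the chain groups are C_0 ≅ Z^9, C_1 ≅ Z^27, C_2 ≅ Z^18.

∂_1: C_1 → C_0 maps an edge to its endpoints' difference, ∂[p,q] = q − p. For instance
  ∂[5,7] = [7] − [5].
The resulting 9×27 matrix has rank 8, and its Smith normal form has invariant factors (1,1,1,1,1,1,1,1).

The boundary map ∂_2: C_2 → C_1 maps a triangle to the signed sum of its edges. For instance
  ∂[2,5,7] = [5,7] − [2,7] + [2,5],
  ∂[1,4,9] = [4,9] − [1,9] + [1,4].
The 27×18 boundary matrix has rank 17 and Smith normal form diag(1,1,1,1,1,1,1,1,1,1,1,1,1,1,1,1,1).

Computing H_k = (kernel of ∂_k) / (image of ∂_{k+1}):

  H_0: rank C_0 − rank ∂_1 = 9 − 8 = 1, and the invariant factors of ∂_1 are all 1, so H_0 = Z.
  H_1: rank ker ∂_1 − rank ∂_2 = (27 − 8) − 17 = 2, and the invariant factors of ∂_2 are all 1, so H_1 = Z^2.
  H_2: rank ker ∂_2 − rank ∂_3 = (18 − 17) − 0 = 1, and there is no ∂_3, so H_2 = Z.

As a check, the Euler characteristic is 9 − 27 + 18 = 0, which agrees with 1 − 2 + 1 = 0.
(K is a triangulation of the torus T^2.)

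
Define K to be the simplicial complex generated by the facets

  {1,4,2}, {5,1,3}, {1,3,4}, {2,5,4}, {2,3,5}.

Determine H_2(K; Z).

H_2 = 0.

K has 5 vertices, 10 edges, 5 triangles.
rank ∂_2 = 5, rank ∂_3 = 0 ⇒ b_2 = 5 − 5 − 0 = 0. So H_2 ≅ 0.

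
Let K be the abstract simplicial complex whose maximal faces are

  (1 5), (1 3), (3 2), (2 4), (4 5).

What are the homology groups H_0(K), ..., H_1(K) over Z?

Order the vertices as 1 < 2 < 3 < 4 < 5. Listing each simplex with vertices in this order, K has dimension 1 with simplices:

  0-simplices (5): [1], [2], [3], [4], [5]
  1-simplices (5): [1,3], [1,5], [2,3], [2,4], [4,5]

so the chain groups are C_0 ≅ Z^5, C_1 ≅ Z^5.

The boundary map ∂_1: C_1 → C_0 sends each edge [p,q] (with p < q) to q − p. For instance
  ∂[1,5] = [5] − [1].
This gives a 5×5 integer matrix of rank 4; reducing to Smith normal form yields diagonal entries (1,1,1,1).

Reading off H_k = ker ∂_k / im ∂_{k+1}:

  H_0: rank C_0 − rank ∂_1 = 5 − 4 = 1, and the invariant factors of ∂_1 are all 1, so H_0 ≅ Z.
  H_1: rank ker ∂_1 − rank ∂_2 = (5 − 4) − 0 = 1, and there is no ∂_2, so H_1 ≅ Z.

H_0 = Z,  H_1 = Z.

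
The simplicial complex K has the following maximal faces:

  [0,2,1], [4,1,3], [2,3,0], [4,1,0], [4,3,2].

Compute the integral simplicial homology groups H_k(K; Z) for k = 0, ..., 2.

H_0 ≅ Z,  H_1 ≅ Z,  H_2 = 0.

Fix the vertex order 0 < 1 < 2 < 3 < 4 and write every simplex with vertices in increasing order. Then dim K = 2 and the simplices of K are:

  0-simplices (5): [0], [1], [2], [3], [4]
  1-simplices (10): [0,1], [0,2], [0,3], [0,4], [1,2], [1,3], [1,4], [2,3], [2,4], [3,4]
  2-simplices (5): [0,1,2], [0,1,4], [0,2,3], [1,3,4], [2,3,4]

so the chain groups are C_0 ≅ Z^5, C_1 ≅ Z^10, C_2 ≅ Z^5.

∂_1: C_1 → C_0 is given by ∂[p,q] = [q] − [p].
As a 5×10 matrix over Z this has rank 4, with invariant factors (1,1,1,1).

The boundary map ∂_2: C_2 → C_1 maps a triangle to the signed sum of its edges. For instance
  ∂[1,3,4] = [3,4] − [1,4] + [1,3],
  ∂[0,2,3] = [2,3] − [0,3] + [0,2].
This gives a 10×5 integer matrix of rank 5; reducing to Smith normal form yields diagonal entries (1,1,1,1,1).

Now H_k = ker ∂_k / im ∂_{k+1}, so:

  H_0: rank C_0 − rank ∂_1 = 5 − 4 = 1, and the invariant factors of ∂_1 are all 1, so H_0 ≅ Z.
  H_1: rank ker ∂_1 − rank ∂_2 = (10 − 4) − 5 = 1, and the invariant factors of ∂_2 are all 1, so H_1 ≅ Z.
  H_2: rank ker ∂_2 − rank ∂_3 = (5 − 5) − 0 = 0, and there is no ∂_3, so H_2 ≅ 0.

As a check, the Euler characteristic is 5 − 10 + 5 = 0, which agrees with 1 − 1 + 0 = 0.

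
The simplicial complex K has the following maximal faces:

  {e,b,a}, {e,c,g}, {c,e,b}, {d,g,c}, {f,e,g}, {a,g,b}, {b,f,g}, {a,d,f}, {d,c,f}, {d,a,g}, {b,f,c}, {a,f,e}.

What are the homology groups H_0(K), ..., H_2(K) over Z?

Fix the vertex order a < b < c < d < e < f < g and write every simplex with vertices in increasing order. Then dim K = 2 and the simplices of K are:

  0-simplices (7): a, b, c, d, e, f, g
  1-simplices (18): ab, ad, ae, af, ag, bc, be, bf, bg, cd, ce, cf, cg, df, dg, ef, eg, fg
  2-simplices (12): abe, abg, adf, adg, aef, bce, bcf, bfg, cdf, cdg, ceg, efg

Hence C_0 ≅ Z^7, C_1 ≅ Z^18, C_2 ≅ Z^12.

Boundary ∂_1: C_1 → C_0 maps an edge to its endpoints' difference, ∂[p,q] = q − p.
This gives a 7×18 integer matrix of rank 6; reducing to Smith normal form yields diagonal entries (1,1,1,1,1,1).

∂_2: C_2 → C_1 sends each 2-simplex [p,q,r] to [q,r] − [p,r] + [p,q]. For instance
  ∂cdg = dg − cg + cd,
  ∂abe = be − ae + ab.
The resulting 18×12 matrix has rank 12, and its Smith normal form has invariant factors (1,1,1,1,1,1,1,1,1,1,1,2).

Reading off H_k = ker ∂_k / im ∂_{k+1}:

  H_0: rank C_0 − rank ∂_1 = 7 − 6 = 1, and the invariant factors of ∂_1 are all 1, so H_0 = Z.
  H_1: rank ker ∂_1 − rank ∂_2 = (18 − 6) − 12 = 0, and ∂_2 has invariant factor 2 > 1, so H_1 = Z/2.
  H_2: rank ker ∂_2 − rank ∂_3 = (12 − 12) − 0 = 0, and there is no ∂_3, so H_2 = 0.

As a check, the Euler characteristic is 7 − 18 + 12 = 1, which agrees with 1 − 0 + 0 = 1.

H_0 ≅ Z,  H_1 ≅ Z/2,  H_2 = 0.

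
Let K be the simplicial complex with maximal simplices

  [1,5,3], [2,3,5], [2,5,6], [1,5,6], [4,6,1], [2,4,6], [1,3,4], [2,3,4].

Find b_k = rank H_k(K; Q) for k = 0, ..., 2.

We work with the vertex ordering 1 < 2 < 3 < 4 < 5 < 6. The simplices of K, each written with vertices in increasing order, are:

  0-simplices (6): [1], [2], [3], [4], [5], [6]
  1-simplices (12): [1,3], [1,4], [1,5], [1,6], [2,3], [2,4], [2,5], [2,6], [3,4], [3,5], [4,6], [5,6]
  2-simplices (8): [1,3,4], [1,3,5], [1,4,6], [1,5,6], [2,3,4], [2,3,5], [2,4,6], [2,5,6]

Hence C_0 ≅ Z^6, C_1 ≅ Z^12, C_2 ≅ Z^8.

∂_1: C_1 → C_0 is given by ∂[p,q] = [q] − [p].
The 6×12 boundary matrix has rank 5 and Smith normal form diag(1,1,1,1,1).

Boundary ∂_2: C_2 → C_1 acts by ∂[p,q,r] = [q,r] − [p,r] + [p,q]. For instance
  ∂[1,4,6] = [4,6] − [1,6] + [1,4],
  ∂[1,5,6] = [5,6] − [1,6] + [1,5].
This gives a 12×8 integer matrix of rank 7; reducing to Smith normal form yields diagonal entries (1,1,1,1,1,1,1).

Now H_k = ker ∂_k / im ∂_{k+1}, so:

  H_0: rank C_0 − rank ∂_1 = 6 − 5 = 1, and the invariant factors of ∂_1 are all 1, so H_0 ≅ Z.
  H_1: rank ker ∂_1 − rank ∂_2 = (12 − 5) − 7 = 0, and the invariant factors of ∂_2 are all 1, so H_1 ≅ 0.
  H_2: rank ker ∂_2 − rank ∂_3 = (8 − 7) − 0 = 1, and there is no ∂_3, so H_2 ≅ Z.

(K is a triangulation of the 2-sphere S^2.)

Hence the Betti numbers are b_0 = 1, b_1 = 0, b_2 = 1.

b_0 = 1, b_1 = 0, b_2 = 1.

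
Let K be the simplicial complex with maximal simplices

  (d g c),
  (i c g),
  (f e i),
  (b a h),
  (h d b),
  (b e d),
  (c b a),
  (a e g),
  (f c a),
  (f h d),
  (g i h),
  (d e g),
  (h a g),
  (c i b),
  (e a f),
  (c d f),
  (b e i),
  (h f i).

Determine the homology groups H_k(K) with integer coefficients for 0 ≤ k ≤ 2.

H_0 ≅ Z,  H_1 ≅ Z^2,  H_2 ≅ Z.

Order the vertices as a < b < c < d < e < f < g < h < i. Listing each simplex with vertices in this order, K has dimension 2 with simplices:

  0-simplices (9): a, b, c, d, e, f, g, h, i
  1-simplices (27): ab, ac, ae, af, ag, ah, bc, bd, be, bh, bi, cd, cf, cg, ci, de, df, dg, dh, ef, eg, ei, fh, fi, gh, gi, hi
  2-simplices (18): abc, abh, acf, aef, aeg, agh, bci, bde, bdh, bei, cdf, cdg, cgi, deg, dfh, efi, fhi, ghi

so the chain groups are C_0 ≅ Z^9, C_1 ≅ Z^27, C_2 ≅ Z^18.

The boundary map ∂_1: C_1 → C_0 sends each edge [p,q] (with p < q) to q − p.
As a 9×27 matrix over Z this has rank 8, with invariant factors (1,1,1,1,1,1,1,1).

The boundary map ∂_2: C_2 → C_1 maps a triangle to the signed sum of its edges. For instance
  ∂aef = ef − af + ae,
  ∂fhi = hi − fi + fh.
This gives a 27×18 integer matrix of rank 17; reducing to Smith normal form yields diagonal entries (1,1,1,1,1,1,1,1,1,1,1,1,1,1,1,1,1).

Now H_k = ker ∂_k / im ∂_{k+1}, so:

  H_0: rank C_0 − rank ∂_1 = 9 − 8 = 1, and the invariant factors of ∂_1 are all 1, so H_0 = Z.
  H_1: rank ker ∂_1 − rank ∂_2 = (27 − 8) − 17 = 2, and the invariant factors of ∂_2 are all 1, so H_1 = Z^2.
  H_2: rank ker ∂_2 − rank ∂_3 = (18 − 17) − 0 = 1, and there is no ∂_3, so H_2 = Z.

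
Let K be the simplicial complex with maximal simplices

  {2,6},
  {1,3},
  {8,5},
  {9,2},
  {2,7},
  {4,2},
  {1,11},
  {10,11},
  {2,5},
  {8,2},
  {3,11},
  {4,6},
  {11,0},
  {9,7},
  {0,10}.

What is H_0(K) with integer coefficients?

H_0 = Z^2.

Take the total order 0 < 1 < 2 < 3 < 4 < 5 < 6 < 7 < 8 < 9 < 10 < 11 on the vertex set. Then K (dimension 1) consists of the simplices:

  0-simplices (12): [0], [1], [2], [3], [4], [5], [6], [7], [8], [9], [10], [11]
  1-simplices (15): [0,10], [0,11], [1,3], [1,11], [2,4], [2,5], [2,6], [2,7], [2,8], [2,9], [3,11], [4,6], [5,8], [7,9], [10,11]

Hence C_0 ≅ Z^12, C_1 ≅ Z^15.

Boundary ∂_1: C_1 → C_0 sends each edge [p,q] (with p < q) to q − p.
The 12×15 boundary matrix has rank 10 and Smith normal form diag(1,1,1,1,1,1,1,1,1,1).

Reading off H_k = ker ∂_k / im ∂_{k+1}:

  H_0: rank C_0 − rank ∂_1 = 12 − 10 = 2, and the invariant factors of ∂_1 are all 1, so H_0 = Z^2.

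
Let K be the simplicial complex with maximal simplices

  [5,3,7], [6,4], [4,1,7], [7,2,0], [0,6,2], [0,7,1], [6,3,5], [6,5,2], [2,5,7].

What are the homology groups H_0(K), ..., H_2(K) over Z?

Fix the vertex order 0 < 1 < 2 < 3 < 4 < 5 < 6 < 7 and write every simplex with vertices in increasing order. Then dim K = 2 and the simplices of K are:

  0-simplices (8): [0], [1], [2], [3], [4], [5], [6], [7]
  1-simplices (16): [0,1], [0,2], [0,6], [0,7], [1,4], [1,7], [2,5], [2,6], [2,7], [3,5], [3,6], [3,7], [4,6], [4,7], [5,6], [5,7]
  2-simplices (8): [0,1,7], [0,2,6], [0,2,7], [1,4,7], [2,5,6], [2,5,7], [3,5,6], [3,5,7]

Hence C_0 ≅ Z^8, C_1 ≅ Z^16, C_2 ≅ Z^8.

The boundary map ∂_1: C_1 → C_0 maps an edge to its endpoints' difference, ∂[p,q] = q − p. For instance
  ∂[0,1] = [1] − [0].
As a 8×16 matrix over Z this has rank 7, with invariant factors (1,1,1,1,1,1,1).

The boundary map ∂_2: C_2 → C_1 sends each 2-simplex [p,q,r] to [q,r] − [p,r] + [p,q]. For instance
  ∂[2,5,6] = [5,6] − [2,6] + [2,5],
  ∂[1,4,7] = [4,7] − [1,7] + [1,4].
As a 16×8 matrix over Z this has rank 8, with invariant factors (1,1,1,1,1,1,1,1).

Reading off H_k = ker ∂_k / im ∂_{k+1}:

  H_0: rank C_0 − rank ∂_1 = 8 − 7 = 1, and the invariant factors of ∂_1 are all 1, so H_0 = Z.
  H_1: rank ker ∂_1 − rank ∂_2 = (16 − 7) − 8 = 1, and the invariant factors of ∂_2 are all 1, so H_1 = Z.
  H_2: rank ker ∂_2 − rank ∂_3 = (8 − 8) − 0 = 0, and there is no ∂_3, so H_2 = 0.

H_0 = Z,  H_1 = Z,  H_2 = 0.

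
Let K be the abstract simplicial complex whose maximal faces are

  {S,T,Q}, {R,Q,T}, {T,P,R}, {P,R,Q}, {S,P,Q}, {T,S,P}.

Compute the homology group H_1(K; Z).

H_1 ≅ 0.

Take the total order P < Q < R < S < T on the vertex set. Then K (dimension 2) consists of the simplices:

  0-simplices (5): P, Q, R, S, T
  1-simplices (9): PQ, PR, PS, PT, QR, QS, QT, RT, ST
  2-simplices (6): PQR, PQS, PRT, PST, QRT, QST

Hence C_0 ≅ Z^5, C_1 ≅ Z^9, C_2 ≅ Z^6.

The boundary map ∂_1: C_1 → C_0 maps an edge to its endpoints' difference, ∂[p,q] = q − p. For instance
  ∂PS = S − P.
This gives a 5×9 integer matrix of rank 4; reducing to Smith normal form yields diagonal entries (1,1,1,1).

The boundary map ∂_2: C_2 → C_1 sends each 2-simplex [p,q,r] to [q,r] − [p,r] + [p,q]. For instance
  ∂QST = ST − QT + QS,
  ∂PQR = QR − PR + PQ.
The resulting 9×6 matrix has rank 5, and its Smith normal form has invariant factors (1,1,1,1,1).

Computing H_k = (kernel of ∂_k) / (image of ∂_{k+1}):

  H_1: rank ker ∂_1 − rank ∂_2 = (9 − 4) − 5 = 0, and the invariant factors of ∂_2 are all 1, so H_1 ≅ 0.

(K is a triangulation of the 2-sphere S^2.)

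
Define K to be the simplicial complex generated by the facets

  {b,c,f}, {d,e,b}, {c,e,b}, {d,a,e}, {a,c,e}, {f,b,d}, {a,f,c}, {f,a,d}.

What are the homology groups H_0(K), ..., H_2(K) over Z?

Order the vertices as a < b < c < d < e < f. Listing each simplex with vertices in this order, K has dimension 2 with simplices:

  0-simplices (6): a, b, c, d, e, f
  1-simplices (12): ac, ad, ae, af, bc, bd, be, bf, ce, cf, de, df
  2-simplices (8): ace, acf, ade, adf, bce, bcf, bde, bdf

so the chain groups are C_0 ≅ Z^6, C_1 ≅ Z^12, C_2 ≅ Z^8.

Boundary ∂_1: C_1 → C_0 is given by ∂[p,q] = [q] − [p]. For instance
  ∂ad = d − a.
The resulting 6×12 matrix has rank 5, and its Smith normal form has invariant factors (1,1,1,1,1).

∂_2: C_2 → C_1 maps a triangle to the signed sum of its edges. For instance
  ∂adf = df − af + ad,
  ∂ade = de − ae + ad.
The resulting 12×8 matrix has rank 7, and its Smith normal form has invariant factors (1,1,1,1,1,1,1).

Now H_k = ker ∂_k / im ∂_{k+1}, so:

  H_0: rank C_0 − rank ∂_1 = 6 − 5 = 1, and the invariant factors of ∂_1 are all 1, so H_0 ≅ Z.
  H_1: rank ker ∂_1 − rank ∂_2 = (12 − 5) − 7 = 0, and the invariant factors of ∂_2 are all 1, so H_1 ≅ 0.
  H_2: rank ker ∂_2 − rank ∂_3 = (8 − 7) − 0 = 1, and there is no ∂_3, so H_2 ≅ Z.

(K is a triangulation of the 2-sphere S^2.)

H_0 = Z,  H_1 = 0,  H_2 = Z.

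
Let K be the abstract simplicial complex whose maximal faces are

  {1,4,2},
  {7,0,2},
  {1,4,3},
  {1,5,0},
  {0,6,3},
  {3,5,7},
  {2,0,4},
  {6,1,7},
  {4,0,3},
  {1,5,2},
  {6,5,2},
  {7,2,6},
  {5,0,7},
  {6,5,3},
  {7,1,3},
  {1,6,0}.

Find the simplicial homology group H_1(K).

H_1 ≅ Z^2.

Take the total order 0 < 1 < 2 < 3 < 4 < 5 < 6 < 7 on the vertex set. Then K (dimension 2) consists of the simplices:

  0-simplices (8): [0], [1], [2], [3], [4], [5], [6], [7]
  1-simplices (24): (24 of them)
  2-simplices (16): [0,1,5], [0,1,6], [0,2,4], [0,2,7], [0,3,4], [0,3,6], [0,5,7], [1,2,4], [1,2,5], [1,3,4], [1,3,7], [1,6,7], [2,5,6], [2,6,7], [3,5,6], [3,5,7]

so the chain groups are C_0 ≅ Z^8, C_1 ≅ Z^24, C_2 ≅ Z^16.

∂_1: C_1 → C_0 maps an edge to its endpoints' difference, ∂[p,q] = q − p.
The 8×24 boundary matrix has rank 7 and Smith normal form diag(1,1,1,1,1,1,1).

Boundary ∂_2: C_2 → C_1 acts by ∂[p,q,r] = [q,r] − [p,r] + [p,q]. For instance
  ∂[1,6,7] = [6,7] − [1,7] + [1,6],
  ∂[2,6,7] = [6,7] − [2,7] + [2,6].
As a 24×16 matrix over Z this has rank 15, with invariant factors (1,1,1,1,1,1,1,1,1,1,1,1,1,1,1).

Reading off H_k = ker ∂_k / im ∂_{k+1}:

  H_1: rank ker ∂_1 − rank ∂_2 = (24 − 7) − 15 = 2, and the invariant factors of ∂_2 are all 1, so H_1 ≅ Z^2.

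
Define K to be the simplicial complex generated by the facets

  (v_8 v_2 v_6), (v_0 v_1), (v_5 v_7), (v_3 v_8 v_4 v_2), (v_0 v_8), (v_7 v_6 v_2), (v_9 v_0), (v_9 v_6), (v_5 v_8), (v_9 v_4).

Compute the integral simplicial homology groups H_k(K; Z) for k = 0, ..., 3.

K has 10 vertices, 17 edges, 6 triangles, 1 3-simplex.
rank ∂_0 = 0, rank ∂_1 = 9 ⇒ b_0 = 10 − 0 − 9 = 1; all invariant factors of ∂_1 are 1 so no torsion. So H_0 ≅ Z.
rank ∂_1 = 9, rank ∂_2 = 5 ⇒ b_1 = 17 − 9 − 5 = 3; all invariant factors of ∂_2 are 1 so no torsion. So H_1 ≅ Z^3.
rank ∂_2 = 5, rank ∂_3 = 1 ⇒ b_2 = 6 − 5 − 1 = 0; all invariant factors of ∂_3 are 1 so no torsion. So H_2 ≅ 0.
rank ∂_3 = 1, rank ∂_4 = 0 ⇒ b_3 = 1 − 1 − 0 = 0. So H_3 ≅ 0.

H_0 ≅ Z,  H_1 ≅ Z^3,  H_2 = 0,  H_3 = 0.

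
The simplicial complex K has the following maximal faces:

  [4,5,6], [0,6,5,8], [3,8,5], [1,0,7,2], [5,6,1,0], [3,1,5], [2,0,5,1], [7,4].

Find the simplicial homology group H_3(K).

Take the total order 0 < 1 < 2 < 3 < 4 < 5 < 6 < 7 < 8 on the vertex set. Then K (dimension 3) consists of the simplices:

  0-simplices (9): [0], [1], [2], [3], [4], [5], [6], [7], [8]
  1-simplices (21): [0,1], [0,2], [0,5], [0,6], [0,7], [0,8], [1,2], [1,3], [1,5], [1,6], [1,7], [2,5], [2,7], [3,5], [3,8], [4,5], [4,6], [4,7], [5,6], [5,8], [6,8]
  2-simplices (16): [0,1,2], [0,1,5], [0,1,6], [0,1,7], [0,2,5], [0,2,7], [0,5,6], [0,5,8], [0,6,8], [1,2,5], [1,2,7], [1,3,5], [1,5,6], [3,5,8], [4,5,6], [5,6,8]
  3-simplices (4): [0,1,2,5], [0,1,2,7], [0,1,5,6], [0,5,6,8]

so the chain groups are C_0 ≅ Z^9, C_1 ≅ Z^21, C_2 ≅ Z^16, C_3 ≅ Z^4.

The boundary map ∂_1: C_1 → C_0 sends each edge [p,q] (with p < q) to q − p. For instance
  ∂[0,1] = [1] − [0].
As a 9×21 matrix over Z this has rank 8, with invariant factors (1,1,1,1,1,1,1,1).

The boundary map ∂_2: C_2 → C_1 acts by ∂[p,q,r] = [q,r] − [p,r] + [p,q]. For instance
  ∂[1,5,6] = [5,6] − [1,6] + [1,5],
  ∂[0,5,6] = [5,6] − [0,6] + [0,5].
The resulting 21×16 matrix has rank 12, and its Smith normal form has invariant factors (1,1,1,1,1,1,1,1,1,1,1,1).

∂_3: C_3 → C_2 sends each 3-simplex σ to the alternating sum Σ_i (−1)^i (σ with its i-th vertex removed). For instance
  ∂[0,1,2,5] = [1,2,5] − [0,2,5] + [0,1,5] − [0,1,2],
  ∂[0,1,2,7] = [1,2,7] − [0,2,7] + [0,1,7] − [0,1,2].
As a 16×4 matrix over Z this has rank 4, with invariant factors (1,1,1,1).

Reading off H_k = ker ∂_k / im ∂_{k+1}:

  H_3: rank ker ∂_3 − rank ∂_4 = (4 − 4) − 0 = 0, and there is no ∂_4, so H_3 = 0.

H_3 ≅ 0.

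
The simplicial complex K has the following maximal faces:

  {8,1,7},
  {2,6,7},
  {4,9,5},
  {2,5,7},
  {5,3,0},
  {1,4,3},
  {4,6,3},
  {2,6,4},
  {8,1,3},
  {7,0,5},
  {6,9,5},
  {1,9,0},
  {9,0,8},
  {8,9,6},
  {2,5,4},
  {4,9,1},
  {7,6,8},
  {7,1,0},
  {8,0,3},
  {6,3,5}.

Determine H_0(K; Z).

H_0 = Z.

We work with the vertex ordering 0 < 1 < 2 < 3 < 4 < 5 < 6 < 7 < 8 < 9. The simplices of K, each written with vertices in increasing order, are:

  0-simplices (10): [0], [1], [2], [3], [4], [5], [6], [7], [8], [9]
  1-simplices (30): (30 of them)
  2-simplices (20): (20 of them)

giving chain groups C_0 ≅ Z^10, C_1 ≅ Z^30, C_2 ≅ Z^20.

Boundary ∂_1: C_1 → C_0 maps an edge to its endpoints' difference, ∂[p,q] = q − p. For instance
  ∂[4,9] = [9] − [4].
The 10×30 boundary matrix has rank 9 and Smith normal form diag(1,1,1,1,1,1,1,1,1).

∂_2: C_2 → C_1 sends each 2-simplex [p,q,r] to [q,r] − [p,r] + [p,q]. For instance
  ∂[0,8,9] = [8,9] − [0,9] + [0,8],
  ∂[4,5,9] = [5,9] − [4,9] + [4,5].
This gives a 30×20 integer matrix of rank 20; reducing to Smith normal form yields diagonal entries (1,1,1,1,1,1,1,1,1,1,1,1,1,1,1,1,1,1,1,2).

Computing H_k = (kernel of ∂_k) / (image of ∂_{k+1}):

  H_0: rank C_0 − rank ∂_1 = 10 − 9 = 1, and the invariant factors of ∂_1 are all 1, so H_0 = Z.

(K is a triangulation of the Klein bottle.)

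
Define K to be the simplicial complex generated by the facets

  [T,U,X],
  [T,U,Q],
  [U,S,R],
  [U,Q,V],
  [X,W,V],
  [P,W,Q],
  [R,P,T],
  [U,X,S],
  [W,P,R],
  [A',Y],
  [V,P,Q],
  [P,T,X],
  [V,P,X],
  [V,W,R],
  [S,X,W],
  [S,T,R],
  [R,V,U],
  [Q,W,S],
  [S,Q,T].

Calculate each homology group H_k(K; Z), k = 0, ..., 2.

K has 11 vertices, 28 edges, 18 triangles.
rank ∂_0 = 0, rank ∂_1 = 9 ⇒ b_0 = 11 − 0 − 9 = 2; all invariant factors of ∂_1 are 1 so no torsion. So H_0 = Z^2.
rank ∂_1 = 9, rank ∂_2 = 18 ⇒ b_1 = 28 − 9 − 18 = 1; ∂_2 has invariant factor(s) [2] giving torsion. So H_1 = Z ⊕ Z_2.
rank ∂_2 = 18, rank ∂_3 = 0 ⇒ b_2 = 18 − 18 − 0 = 0. So H_2 = 0.

H_0 = Z^2,  H_1 = Z ⊕ Z_2,  H_2 = 0.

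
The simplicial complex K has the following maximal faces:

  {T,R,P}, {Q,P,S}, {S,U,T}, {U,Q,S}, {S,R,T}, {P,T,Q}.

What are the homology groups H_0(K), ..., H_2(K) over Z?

We work with the vertex ordering P < Q < R < S < T < U. The simplices of K, each written with vertices in increasing order, are:

  0-simplices (6): P, Q, R, S, T, U
  1-simplices (12): PQ, PR, PS, PT, QS, QT, QU, RS, RT, ST, SU, TU
  2-simplices (6): PQS, PQT, PRT, QSU, RST, STU

Hence C_0 ≅ Z^6, C_1 ≅ Z^12, C_2 ≅ Z^6.

∂_1: C_1 → C_0 maps an edge to its endpoints' difference, ∂[p,q] = q − p. For instance
  ∂TU = U − T.
As a 6×12 matrix over Z this has rank 5, with invariant factors (1,1,1,1,1).

The boundary map ∂_2: C_2 → C_1 acts by ∂[p,q,r] = [q,r] − [p,r] + [p,q]. For instance
  ∂PQS = QS − PS + PQ,
  ∂RST = ST − RT + RS.
As a 12×6 matrix over Z this has rank 6, with invariant factors (1,1,1,1,1,1).

From H_k ≅ ker(∂_k) / im(∂_{k+1}) we obtain:

  H_0: rank C_0 − rank ∂_1 = 6 − 5 = 1, and the invariant factors of ∂_1 are all 1, so H_0 ≅ Z.
  H_1: rank ker ∂_1 − rank ∂_2 = (12 − 5) − 6 = 1, and the invariant factors of ∂_2 are all 1, so H_1 ≅ Z.
  H_2: rank ker ∂_2 − rank ∂_3 = (6 − 6) − 0 = 0, and there is no ∂_3, so H_2 ≅ 0.

H_0 = Z,  H_1 = Z,  H_2 = 0.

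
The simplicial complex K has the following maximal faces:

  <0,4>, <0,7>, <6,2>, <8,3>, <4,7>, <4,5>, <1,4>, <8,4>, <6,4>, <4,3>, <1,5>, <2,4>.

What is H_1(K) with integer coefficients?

We work with the vertex ordering 0 < 1 < 2 < 3 < 4 < 5 < 6 < 7 < 8. The simplices of K, each written with vertices in increasing order, are:

  0-simplices (9): [0], [1], [2], [3], [4], [5], [6], [7], [8]
  1-simplices (12): [0,4], [0,7], [1,4], [1,5], [2,4], [2,6], [3,4], [3,8], [4,5], [4,6], [4,7], [4,8]

so the chain groups are C_0 ≅ Z^9, C_1 ≅ Z^12.

Boundary ∂_1: C_1 → C_0 sends each edge [p,q] (with p < q) to q − p.
As a 9×12 matrix over Z this has rank 8, with invariant factors (1,1,1,1,1,1,1,1).

Computing H_k = (kernel of ∂_k) / (image of ∂_{k+1}):

  H_1: rank ker ∂_1 − rank ∂_2 = (12 − 8) − 0 = 4, and there is no ∂_2, so H_1 = Z^4.

(K is a triangulation of a wedge of 4 circles.)

H_1 = Z^4.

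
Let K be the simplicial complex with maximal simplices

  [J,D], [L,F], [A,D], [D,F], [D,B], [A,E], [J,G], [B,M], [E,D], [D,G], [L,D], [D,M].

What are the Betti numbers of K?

b_0 = 1, b_1 = 4.

We work with the vertex ordering A < B < D < E < F < G < J < L < M. The simplices of K, each written with vertices in increasing order, are:

  0-simplices (9): A, B, D, E, F, G, J, L, M
  1-simplices (12): AD, AE, BD, BM, DE, DF, DG, DJ, DL, DM, FL, GJ

giving chain groups C_0 ≅ Z^9, C_1 ≅ Z^12.

∂_1: C_1 → C_0 maps an edge to its endpoints' difference, ∂[p,q] = q − p.
The 9×12 boundary matrix has rank 8 and Smith normal form diag(1,1,1,1,1,1,1,1).

Now H_k = ker ∂_k / im ∂_{k+1}, so:

  H_0: rank C_0 − rank ∂_1 = 9 − 8 = 1, and the invariant factors of ∂_1 are all 1, so H_0 = Z.
  H_1: rank ker ∂_1 − rank ∂_2 = (12 − 8) − 0 = 4, and there is no ∂_2, so H_1 = Z^4.

(K is a triangulation of a wedge of 4 circles.)

Hence the Betti numbers are b_0 = 1, b_1 = 4.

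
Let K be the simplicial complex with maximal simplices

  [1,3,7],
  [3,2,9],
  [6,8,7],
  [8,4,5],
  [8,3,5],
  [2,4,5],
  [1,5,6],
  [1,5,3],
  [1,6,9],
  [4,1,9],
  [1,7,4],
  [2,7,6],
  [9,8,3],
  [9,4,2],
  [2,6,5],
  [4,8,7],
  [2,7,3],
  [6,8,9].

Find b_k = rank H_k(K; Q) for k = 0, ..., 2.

b_0 = 1, b_1 = 2, b_2 = 1.

Take the total order 1 < 2 < 3 < 4 < 5 < 6 < 7 < 8 < 9 on the vertex set. Then K (dimension 2) consists of the simplices:

  0-simplices (9): [1], [2], [3], [4], [5], [6], [7], [8], [9]
  1-simplices (27): (27 of them)
  2-simplices (18): [1,3,5], [1,3,7], [1,4,7], [1,4,9], [1,5,6], [1,6,9], [2,3,7], [2,3,9], [2,4,5], [2,4,9], [2,5,6], [2,6,7], [3,5,8], [3,8,9], [4,5,8], [4,7,8], [6,7,8], [6,8,9]

so the chain groups are C_0 ≅ Z^9, C_1 ≅ Z^27, C_2 ≅ Z^18.

The boundary map ∂_1: C_1 → C_0 maps an edge to its endpoints' difference, ∂[p,q] = q − p. For instance
  ∂[3,5] = [5] − [3].
This gives a 9×27 integer matrix of rank 8; reducing to Smith normal form yields diagonal entries (1,1,1,1,1,1,1,1).

The boundary map ∂_2: C_2 → C_1 sends each 2-simplex [p,q,r] to [q,r] − [p,r] + [p,q]. For instance
  ∂[3,8,9] = [8,9] − [3,9] + [3,8],
  ∂[6,8,9] = [8,9] − [6,9] + [6,8].
The 27×18 boundary matrix has rank 17 and Smith normal form diag(1,1,1,1,1,1,1,1,1,1,1,1,1,1,1,1,1).

Computing H_k = (kernel of ∂_k) / (image of ∂_{k+1}):

  H_0: rank C_0 − rank ∂_1 = 9 − 8 = 1, and the invariant factors of ∂_1 are all 1, so H_0 ≅ Z.
  H_1: rank ker ∂_1 − rank ∂_2 = (27 − 8) − 17 = 2, and the invariant factors of ∂_2 are all 1, so H_1 ≅ Z^2.
  H_2: rank ker ∂_2 − rank ∂_3 = (18 − 17) − 0 = 1, and there is no ∂_3, so H_2 ≅ Z.

Hence the Betti numbers are b_0 = 1, b_1 = 2, b_2 = 1.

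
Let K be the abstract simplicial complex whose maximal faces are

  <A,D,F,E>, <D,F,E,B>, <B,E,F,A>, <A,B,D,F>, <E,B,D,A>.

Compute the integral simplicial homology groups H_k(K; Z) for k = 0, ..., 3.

H_0 = Z,  H_1 = 0,  H_2 = 0,  H_3 = Z.

Take the total order A < B < D < E < F on the vertex set. Then K (dimension 3) consists of the simplices:

  0-simplices (5): A, B, D, E, F
  1-simplices (10): AB, AD, AE, AF, BD, BE, BF, DE, DF, EF
  2-simplices (10): ABD, ABE, ABF, ADE, ADF, AEF, BDE, BDF, BEF, DEF
  3-simplices (5): ABDE, ABDF, ABEF, ADEF, BDEF

Hence C_0 ≅ Z^5, C_1 ≅ Z^10, C_2 ≅ Z^10, C_3 ≅ Z^5.

Boundary ∂_1: C_1 → C_0 maps an edge to its endpoints' difference, ∂[p,q] = q − p. For instance
  ∂BE = E − B.
The resulting 5×10 matrix has rank 4, and its Smith normal form has invariant factors (1,1,1,1).

∂_2: C_2 → C_1 acts by ∂[p,q,r] = [q,r] − [p,r] + [p,q]. For instance
  ∂DEF = EF − DF + DE,
  ∂BEF = EF − BF + BE.
The 10×10 boundary matrix has rank 6 and Smith normal form diag(1,1,1,1,1,1).

∂_3: C_3 → C_2 sends each 3-simplex σ to the alternating sum Σ_i (−1)^i (σ with its i-th vertex removed). For instance
  ∂ABEF = BEF − AEF + ABF − ABE,
  ∂ADEF = DEF − AEF + ADF − ADE.
This gives a 10×5 integer matrix of rank 4; reducing to Smith normal form yields diagonal entries (1,1,1,1).

Computing H_k = (kernel of ∂_k) / (image of ∂_{k+1}):

  H_0: rank C_0 − rank ∂_1 = 5 − 4 = 1, and the invariant factors of ∂_1 are all 1, so H_0 ≅ Z.
  H_1: rank ker ∂_1 − rank ∂_2 = (10 − 4) − 6 = 0, and the invariant factors of ∂_2 are all 1, so H_1 ≅ 0.
  H_2: rank ker ∂_2 − rank ∂_3 = (10 − 6) − 4 = 0, and the invariant factors of ∂_3 are all 1, so H_2 ≅ 0.
  H_3: rank ker ∂_3 − rank ∂_4 = (5 − 4) − 0 = 1, and there is no ∂_4, so H_3 ≅ Z.

As a check, the Euler characteristic is 5 − 10 + 10 − 5 = 0, which agrees with 1 − 0 + 0 − 1 = 0.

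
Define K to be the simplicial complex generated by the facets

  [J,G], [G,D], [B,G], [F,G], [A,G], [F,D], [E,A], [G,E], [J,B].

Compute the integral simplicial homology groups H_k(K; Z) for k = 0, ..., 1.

Fix the vertex order A < B < D < E < F < G < J and write every simplex with vertices in increasing order. Then dim K = 1 and the simplices of K are:

  0-simplices (7): A, B, D, E, F, G, J
  1-simplices (9): AE, AG, BG, BJ, DF, DG, EG, FG, GJ

so the chain groups are C_0 ≅ Z^7, C_1 ≅ Z^9.

Boundary ∂_1: C_1 → C_0 is given by ∂[p,q] = [q] − [p]. For instance
  ∂AE = E − A.
The resulting 7×9 matrix has rank 6, and its Smith normal form has invariant factors (1,1,1,1,1,1).

Now H_k = ker ∂_k / im ∂_{k+1}, so:

  H_0: rank C_0 − rank ∂_1 = 7 − 6 = 1, and the invariant factors of ∂_1 are all 1, so H_0 ≅ Z.
  H_1: rank ker ∂_1 − rank ∂_2 = (9 − 6) − 0 = 3, and there is no ∂_2, so H_1 ≅ Z^3.

H_0 = Z,  H_1 = Z^3.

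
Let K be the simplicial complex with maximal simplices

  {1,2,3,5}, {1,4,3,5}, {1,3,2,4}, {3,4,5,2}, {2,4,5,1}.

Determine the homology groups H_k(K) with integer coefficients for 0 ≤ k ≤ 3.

Fix the vertex order 1 < 2 < 3 < 4 < 5 and write every simplex with vertices in increasing order. Then dim K = 3 and the simplices of K are:

  0-simplices (5): [1], [2], [3], [4], [5]
  1-simplices (10): [1,2], [1,3], [1,4], [1,5], [2,3], [2,4], [2,5], [3,4], [3,5], [4,5]
  2-simplices (10): [1,2,3], [1,2,4], [1,2,5], [1,3,4], [1,3,5], [1,4,5], [2,3,4], [2,3,5], [2,4,5], [3,4,5]
  3-simplices (5): [1,2,3,4], [1,2,3,5], [1,2,4,5], [1,3,4,5], [2,3,4,5]

Hence C_0 ≅ Z^5, C_1 ≅ Z^10, C_2 ≅ Z^10, C_3 ≅ Z^5.

Boundary ∂_1: C_1 → C_0 is given by ∂[p,q] = [q] − [p].
As a 5×10 matrix over Z this has rank 4, with invariant factors (1,1,1,1).

∂_2: C_2 → C_1 sends each 2-simplex [p,q,r] to [q,r] − [p,r] + [p,q]. For instance
  ∂[1,3,4] = [3,4] − [1,4] + [1,3],
  ∂[2,4,5] = [4,5] − [2,5] + [2,4].
As a 10×10 matrix over Z this has rank 6, with invariant factors (1,1,1,1,1,1).

∂_3: C_3 → C_2 sends each 3-simplex σ to the alternating sum Σ_i (−1)^i (σ with its i-th vertex removed). For instance
  ∂[2,3,4,5] = [3,4,5] − [2,4,5] + [2,3,5] − [2,3,4],
  ∂[1,3,4,5] = [3,4,5] − [1,4,5] + [1,3,5] − [1,3,4].
This gives a 10×5 integer matrix of rank 4; reducing to Smith normal form yields diagonal entries (1,1,1,1).

From H_k ≅ ker(∂_k) / im(∂_{k+1}) we obtain:

  H_0: rank C_0 − rank ∂_1 = 5 − 4 = 1, and the invariant factors of ∂_1 are all 1, so H_0 = Z.
  H_1: rank ker ∂_1 − rank ∂_2 = (10 − 4) − 6 = 0, and the invariant factors of ∂_2 are all 1, so H_1 = 0.
  H_2: rank ker ∂_2 − rank ∂_3 = (10 − 6) − 4 = 0, and the invariant factors of ∂_3 are all 1, so H_2 = 0.
  H_3: rank ker ∂_3 − rank ∂_4 = (5 − 4) − 0 = 1, and there is no ∂_4, so H_3 = Z.

(K is a triangulation of the 3-sphere S^3.)

H_0 = Z,  H_1 = 0,  H_2 = 0,  H_3 = Z.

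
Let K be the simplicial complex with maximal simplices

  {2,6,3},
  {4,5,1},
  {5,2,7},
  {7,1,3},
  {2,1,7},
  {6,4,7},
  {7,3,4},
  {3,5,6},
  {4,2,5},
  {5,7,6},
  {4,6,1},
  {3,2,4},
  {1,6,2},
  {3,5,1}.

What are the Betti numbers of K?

We work with the vertex ordering 1 < 2 < 3 < 4 < 5 < 6 < 7. The simplices of K, each written with vertices in increasing order, are:

  0-simplices (7): [1], [2], [3], [4], [5], [6], [7]
  1-simplices (21): [1,2], [1,3], [1,4], [1,5], [1,6], [1,7], [2,3], [2,4], [2,5], [2,6], [2,7], [3,4], [3,5], [3,6], [3,7], [4,5], [4,6], [4,7], [5,6], [5,7], [6,7]
  2-simplices (14): [1,2,6], [1,2,7], [1,3,5], [1,3,7], [1,4,5], [1,4,6], [2,3,4], [2,3,6], [2,4,5], [2,5,7], [3,4,7], [3,5,6], [4,6,7], [5,6,7]

Hence C_0 ≅ Z^7, C_1 ≅ Z^21, C_2 ≅ Z^14.

Boundary ∂_1: C_1 → C_0 is given by ∂[p,q] = [q] − [p]. For instance
  ∂[5,6] = [6] − [5].
As a 7×21 matrix over Z this has rank 6, with invariant factors (1,1,1,1,1,1).

∂_2: C_2 → C_1 maps a triangle to the signed sum of its edges. For instance
  ∂[3,5,6] = [5,6] − [3,6] + [3,5],
  ∂[1,3,7] = [3,7] − [1,7] + [1,3].
As a 21×14 matrix over Z this has rank 13, with invariant factors (1,1,1,1,1,1,1,1,1,1,1,1,1).

From H_k ≅ ker(∂_k) / im(∂_{k+1}) we obtain:

  H_0: rank C_0 − rank ∂_1 = 7 − 6 = 1, and the invariant factors of ∂_1 are all 1, so H_0 ≅ Z.
  H_1: rank ker ∂_1 − rank ∂_2 = (21 − 6) − 13 = 2, and the invariant factors of ∂_2 are all 1, so H_1 ≅ Z^2.
  H_2: rank ker ∂_2 − rank ∂_3 = (14 − 13) − 0 = 1, and there is no ∂_3, so H_2 ≅ Z.

As a check, the Euler characteristic is 7 − 21 + 14 = 0, which agrees with 1 − 2 + 1 = 0.

Hence the Betti numbers are b_0 = 1, b_1 = 2, b_2 = 1.

b_0 = 1, b_1 = 2, b_2 = 1.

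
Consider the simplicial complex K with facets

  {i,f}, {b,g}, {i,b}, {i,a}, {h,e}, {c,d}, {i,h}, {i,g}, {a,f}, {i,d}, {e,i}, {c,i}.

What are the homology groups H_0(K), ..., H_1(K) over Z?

H_0 ≅ Z,  H_1 ≅ Z^4.

Order the vertices as a < b < c < d < e < f < g < h < i. Listing each simplex with vertices in this order, K has dimension 1 with simplices:

  0-simplices (9): a, b, c, d, e, f, g, h, i
  1-simplices (12): af, ai, bg, bi, cd, ci, di, eh, ei, fi, gi, hi

Hence C_0 ≅ Z^9, C_1 ≅ Z^12.

Boundary ∂_1: C_1 → C_0 maps an edge to its endpoints' difference, ∂[p,q] = q − p.
The resulting 9×12 matrix has rank 8, and its Smith normal form has invariant factors (1,1,1,1,1,1,1,1).

Now H_k = ker ∂_k / im ∂_{k+1}, so:

  H_0: rank C_0 − rank ∂_1 = 9 − 8 = 1, and the invariant factors of ∂_1 are all 1, so H_0 ≅ Z.
  H_1: rank ker ∂_1 − rank ∂_2 = (12 − 8) − 0 = 4, and there is no ∂_2, so H_1 ≅ Z^4.

As a check, the Euler characteristic is 9 − 12 = -3, which agrees with 1 − 4 = -3.
(K is a triangulation of a wedge of 4 circles.)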